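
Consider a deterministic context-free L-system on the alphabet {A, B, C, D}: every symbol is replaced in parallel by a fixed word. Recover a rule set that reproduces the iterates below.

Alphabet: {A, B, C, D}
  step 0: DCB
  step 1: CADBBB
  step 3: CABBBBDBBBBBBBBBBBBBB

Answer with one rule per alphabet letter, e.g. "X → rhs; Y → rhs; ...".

A->B, B->BB, C->DB, D->CA

  step 0 ⇒ step 1: DCB ⇒ CA·DB·BB
    B ↦ BB
    C ↦ DB
    D ↦ CA
    A ↦ B  (constrained at step 1)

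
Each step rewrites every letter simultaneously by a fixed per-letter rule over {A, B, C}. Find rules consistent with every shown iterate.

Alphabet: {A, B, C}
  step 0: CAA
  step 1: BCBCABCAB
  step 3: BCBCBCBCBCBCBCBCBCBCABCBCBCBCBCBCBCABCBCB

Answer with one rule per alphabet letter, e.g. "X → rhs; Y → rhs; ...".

A->CAB, B->C, C->BCB

  step 0 ⇒ step 1: CAA ⇒ BCB·CAB·CAB
    A ↦ CAB
    C ↦ BCB
    B ↦ C  (constrained at step 1)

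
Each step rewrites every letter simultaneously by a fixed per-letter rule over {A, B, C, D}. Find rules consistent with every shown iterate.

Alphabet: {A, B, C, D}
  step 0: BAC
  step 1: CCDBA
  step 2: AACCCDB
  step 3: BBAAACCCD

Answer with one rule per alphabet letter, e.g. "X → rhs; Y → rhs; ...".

  step 2 ⇒ step 3: AACCCDB ⇒ B·B·A·A·A·C·CCD
    A ↦ B
    B ↦ CCD
    C ↦ A
    D ↦ C

A->B, B->CCD, C->A, D->C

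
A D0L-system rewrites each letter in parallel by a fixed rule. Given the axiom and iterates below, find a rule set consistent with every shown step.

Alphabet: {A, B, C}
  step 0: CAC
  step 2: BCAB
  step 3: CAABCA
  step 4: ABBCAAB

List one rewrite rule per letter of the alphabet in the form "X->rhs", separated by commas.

A->B, B->CA, C->A

  step 3 ⇒ step 4: CAABCA ⇒ A·B·B·CA·A·B
    A ↦ B
    B ↦ CA
    C ↦ A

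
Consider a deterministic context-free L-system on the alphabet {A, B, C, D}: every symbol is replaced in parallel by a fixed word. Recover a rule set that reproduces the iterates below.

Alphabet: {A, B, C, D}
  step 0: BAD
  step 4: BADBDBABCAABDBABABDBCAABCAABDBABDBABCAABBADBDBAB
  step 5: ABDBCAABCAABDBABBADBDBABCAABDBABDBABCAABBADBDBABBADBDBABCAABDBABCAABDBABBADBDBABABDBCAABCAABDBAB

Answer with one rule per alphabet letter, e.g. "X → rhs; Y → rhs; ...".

A->DB, B->AB, C->BA, D->CA

  step 4 ⇒ step 5: BADBDBABCAABDBABABDBCAABCAABDBABDBABCAABBADBDBAB ⇒ AB·DB·CA·AB·CA·AB·DB·AB·BA·DB·DB·AB·CA·AB·DB·AB·DB·AB·CA·AB·BA·DB·DB·AB·BA·DB·DB·AB·CA·AB·DB·AB·CA·AB·DB·AB·BA·DB·DB·AB·AB·DB·CA·AB·CA·AB·DB·AB
    A ↦ DB
    B ↦ AB
    C ↦ BA
    D ↦ CA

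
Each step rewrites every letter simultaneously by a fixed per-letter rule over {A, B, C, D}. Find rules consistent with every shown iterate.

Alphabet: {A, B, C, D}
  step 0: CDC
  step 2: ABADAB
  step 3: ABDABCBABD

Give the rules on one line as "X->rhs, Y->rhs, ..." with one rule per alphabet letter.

A->AB, B->D, C->A, D->CB

  step 2 ⇒ step 3: ABADAB ⇒ AB·D·AB·CB·AB·D
    A ↦ AB
    B ↦ D
    D ↦ CB
    C ↦ A  (constrained at step 0)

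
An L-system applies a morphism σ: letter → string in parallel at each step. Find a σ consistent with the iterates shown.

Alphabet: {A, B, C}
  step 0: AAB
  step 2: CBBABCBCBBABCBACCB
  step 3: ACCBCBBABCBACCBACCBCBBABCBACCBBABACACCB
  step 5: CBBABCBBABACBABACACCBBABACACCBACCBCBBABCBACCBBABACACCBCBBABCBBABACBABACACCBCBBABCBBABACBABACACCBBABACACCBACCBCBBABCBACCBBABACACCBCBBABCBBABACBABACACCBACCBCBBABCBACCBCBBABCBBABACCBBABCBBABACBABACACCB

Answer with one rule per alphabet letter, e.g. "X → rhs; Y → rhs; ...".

A->BAB, B->CB, C->AC

  step 2 ⇒ step 3: CBBABCBCBBABCBACCB ⇒ AC·CB·CB·BAB·CB·AC·CB·AC·CB·CB·BAB·CB·AC·CB·BAB·AC·AC·CB
    A ↦ BAB
    B ↦ CB
    C ↦ AC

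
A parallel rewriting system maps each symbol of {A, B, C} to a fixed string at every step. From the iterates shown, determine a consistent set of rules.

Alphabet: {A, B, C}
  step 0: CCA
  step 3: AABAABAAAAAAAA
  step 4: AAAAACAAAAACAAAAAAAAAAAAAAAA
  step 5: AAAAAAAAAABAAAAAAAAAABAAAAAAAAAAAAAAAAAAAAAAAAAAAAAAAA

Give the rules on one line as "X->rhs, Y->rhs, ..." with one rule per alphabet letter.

A->AA, B->AC, C->B

  step 4 ⇒ step 5: AAAAACAAAAACAAAAAAAAAAAAAAAA ⇒ AA·AA·AA·AA·AA·B·AA·AA·AA·AA·AA·B·AA·AA·AA·AA·AA·AA·AA·AA·AA·AA·AA·AA·AA·AA·AA·AA
    A ↦ AA
    C ↦ B
  step 3 ⇒ step 4: AABAABAAAAAAAA ⇒ AA·AA·AC·AA·AA·AC·AA·AA·AA·AA·AA·AA·AA·AA
    B ↦ AC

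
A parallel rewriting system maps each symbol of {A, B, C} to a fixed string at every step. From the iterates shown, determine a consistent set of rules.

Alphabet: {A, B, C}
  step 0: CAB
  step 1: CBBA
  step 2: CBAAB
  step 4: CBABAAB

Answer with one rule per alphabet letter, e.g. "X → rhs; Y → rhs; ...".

  step 1 ⇒ step 2: CBBA ⇒ CB·A·A·B
    A ↦ B
    B ↦ A
    C ↦ CB

A->B, B->A, C->CB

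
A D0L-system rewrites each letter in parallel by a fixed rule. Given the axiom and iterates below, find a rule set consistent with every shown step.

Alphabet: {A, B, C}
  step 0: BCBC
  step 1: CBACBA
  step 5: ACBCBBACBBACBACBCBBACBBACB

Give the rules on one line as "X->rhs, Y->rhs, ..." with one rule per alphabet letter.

A->B, B->CB, C->A

  step 0 ⇒ step 1: BCBC ⇒ CB·A·CB·A
    B ↦ CB
    C ↦ A
    A ↦ B  (constrained at step 1)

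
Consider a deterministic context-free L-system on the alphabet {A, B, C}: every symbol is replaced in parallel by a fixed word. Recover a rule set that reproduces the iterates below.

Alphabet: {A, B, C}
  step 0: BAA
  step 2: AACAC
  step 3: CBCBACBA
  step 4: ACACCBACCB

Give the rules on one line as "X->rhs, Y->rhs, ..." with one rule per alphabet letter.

A->CB, B->C, C->A

  step 3 ⇒ step 4: CBCBACBA ⇒ A·C·A·C·CB·A·C·CB
    A ↦ CB
    B ↦ C
    C ↦ A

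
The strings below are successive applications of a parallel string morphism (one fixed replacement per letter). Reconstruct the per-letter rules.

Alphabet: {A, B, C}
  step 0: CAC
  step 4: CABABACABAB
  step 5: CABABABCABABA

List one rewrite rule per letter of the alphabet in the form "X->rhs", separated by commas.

  step 4 ⇒ step 5: CABABACABAB ⇒ CA·B·A·B·A·B·CA·B·A·B·A
    A ↦ B
    B ↦ A
    C ↦ CA

A->B, B->A, C->CA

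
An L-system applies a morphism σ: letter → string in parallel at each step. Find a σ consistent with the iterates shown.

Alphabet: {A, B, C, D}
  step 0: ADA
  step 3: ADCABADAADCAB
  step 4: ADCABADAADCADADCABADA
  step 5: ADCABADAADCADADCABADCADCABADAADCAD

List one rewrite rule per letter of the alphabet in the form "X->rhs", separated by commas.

A->AD, B->A, C->AB, D->C

  step 4 ⇒ step 5: ADCABADAADCADADCABADA ⇒ AD·C·AB·AD·A·AD·C·AD·AD·C·AB·AD·C·AD·C·AB·AD·A·AD·C·AD
    A ↦ AD
    B ↦ A
    C ↦ AB
    D ↦ C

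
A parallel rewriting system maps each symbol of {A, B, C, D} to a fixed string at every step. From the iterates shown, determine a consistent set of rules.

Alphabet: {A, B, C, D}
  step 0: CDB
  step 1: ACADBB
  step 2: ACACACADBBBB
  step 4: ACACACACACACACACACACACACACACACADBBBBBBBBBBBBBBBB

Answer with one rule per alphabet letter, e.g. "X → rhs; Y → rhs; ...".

  step 1 ⇒ step 2: ACADBB ⇒ AC·AC·AC·AD·BB·BB
    A ↦ AC
    B ↦ BB
    C ↦ AC
    D ↦ AD

A->AC, B->BB, C->AC, D->AD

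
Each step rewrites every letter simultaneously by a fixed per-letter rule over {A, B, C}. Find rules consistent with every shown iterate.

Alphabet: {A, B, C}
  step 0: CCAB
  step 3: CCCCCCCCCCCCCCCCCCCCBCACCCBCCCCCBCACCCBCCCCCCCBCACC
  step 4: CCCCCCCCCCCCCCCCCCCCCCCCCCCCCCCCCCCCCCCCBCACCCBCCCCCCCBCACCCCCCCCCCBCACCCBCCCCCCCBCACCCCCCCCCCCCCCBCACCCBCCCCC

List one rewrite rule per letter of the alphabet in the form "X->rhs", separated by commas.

  step 3 ⇒ step 4: CCCCCCCCCCCCCCCCCCCCBCACCCBCCCCCBCACCCBCCCCCCCBCACC ⇒ CC·CC·CC·CC·CC·CC·CC·CC·CC·CC·CC·CC·CC·CC·CC·CC·CC·CC·CC·CC·BCA·CC·CBC·CC·CC·CC·BCA·CC·CC·CC·CC·CC·BCA·CC·CBC·CC·CC·CC·BCA·CC·CC·CC·CC·CC·CC·CC·BCA·CC·CBC·CC·CC
    A ↦ CBC
    B ↦ BCA
    C ↦ CC

A->CBC, B->BCA, C->CC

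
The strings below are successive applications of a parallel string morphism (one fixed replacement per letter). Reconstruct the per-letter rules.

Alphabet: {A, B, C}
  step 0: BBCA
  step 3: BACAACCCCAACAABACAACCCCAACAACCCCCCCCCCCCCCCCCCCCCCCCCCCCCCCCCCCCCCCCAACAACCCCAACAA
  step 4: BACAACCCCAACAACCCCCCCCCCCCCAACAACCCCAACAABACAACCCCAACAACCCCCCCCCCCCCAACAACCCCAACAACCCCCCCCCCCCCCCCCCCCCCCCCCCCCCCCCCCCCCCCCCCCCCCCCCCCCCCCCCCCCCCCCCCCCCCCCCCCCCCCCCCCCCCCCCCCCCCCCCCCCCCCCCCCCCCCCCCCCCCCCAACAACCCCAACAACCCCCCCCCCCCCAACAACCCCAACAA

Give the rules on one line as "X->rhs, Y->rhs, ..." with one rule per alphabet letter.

  step 3 ⇒ step 4: BACAACCCCAACAABACAACCCCAACAACCCCCCCCCCCCCCCCCCCCCCCCCCCCCCCCCCCCCCCCAACAACCCCAACAA ⇒ BA·CAA·CCC·CAA·CAA·CCC·CCC·CCC·CCC·CAA·CAA·CCC·CAA·CAA·BA·CAA·CCC·CAA·CAA·CCC·CCC·CCC·CCC·CAA·CAA·CCC·CAA·CAA·CCC·CCC·CCC·CCC·CCC·CCC·CCC·CCC·CCC·CCC·CCC·CCC·CCC·CCC·CCC·CCC·CCC·CCC·CCC·CCC·CCC·CCC·CCC·CCC·CCC·CCC·CCC·CCC·CCC·CCC·CCC·CCC·CCC·CCC·CCC·CCC·CCC·CCC·CCC·CCC·CAA·CAA·CCC·CAA·CAA·CCC·CCC·CCC·CCC·CAA·CAA·CCC·CAA·CAA
    A ↦ CAA
    B ↦ BA
    C ↦ CCC

A->CAA, B->BA, C->CCC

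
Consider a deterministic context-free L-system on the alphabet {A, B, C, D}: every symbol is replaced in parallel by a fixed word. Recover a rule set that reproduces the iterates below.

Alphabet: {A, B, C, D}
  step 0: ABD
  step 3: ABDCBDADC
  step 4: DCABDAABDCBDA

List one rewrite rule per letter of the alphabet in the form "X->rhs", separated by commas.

  step 3 ⇒ step 4: ABDCBDADC ⇒ DC·A·B·DA·A·B·DC·B·DA
    A ↦ DC
    B ↦ A
    C ↦ DA
    D ↦ B

A->DC, B->A, C->DA, D->B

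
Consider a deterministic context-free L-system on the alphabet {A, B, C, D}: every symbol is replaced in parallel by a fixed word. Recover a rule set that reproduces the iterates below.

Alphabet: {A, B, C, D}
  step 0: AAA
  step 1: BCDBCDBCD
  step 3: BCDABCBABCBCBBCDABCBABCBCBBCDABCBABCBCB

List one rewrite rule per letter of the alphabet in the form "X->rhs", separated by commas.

A->BCD, B->AB, C->CB, D->CC

  step 0 ⇒ step 1: AAA ⇒ BCD·BCD·BCD
    A ↦ BCD
    B ↦ AB  (constrained at step 1)
    C ↦ CB  (constrained at step 1)
    D ↦ CC  (constrained at step 1)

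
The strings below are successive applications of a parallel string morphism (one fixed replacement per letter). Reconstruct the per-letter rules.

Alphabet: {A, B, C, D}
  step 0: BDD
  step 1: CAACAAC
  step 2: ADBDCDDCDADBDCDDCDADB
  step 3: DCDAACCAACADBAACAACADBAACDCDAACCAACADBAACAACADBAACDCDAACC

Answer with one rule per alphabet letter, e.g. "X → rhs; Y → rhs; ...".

A->DCD, B->C, C->ADB, D->AAC

  step 2 ⇒ step 3: ADBDCDDCDADBDCDDCDADB ⇒ DCD·AAC·C·AAC·ADB·AAC·AAC·ADB·AAC·DCD·AAC·C·AAC·ADB·AAC·AAC·ADB·AAC·DCD·AAC·C
    A ↦ DCD
    B ↦ C
    C ↦ ADB
    D ↦ AAC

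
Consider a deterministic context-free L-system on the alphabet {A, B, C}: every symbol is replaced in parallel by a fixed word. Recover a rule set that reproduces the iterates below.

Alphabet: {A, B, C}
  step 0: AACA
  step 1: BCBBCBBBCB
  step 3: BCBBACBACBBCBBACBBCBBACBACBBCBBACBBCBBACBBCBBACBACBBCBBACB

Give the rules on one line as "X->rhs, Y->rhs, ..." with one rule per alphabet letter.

  step 0 ⇒ step 1: AACA ⇒ BCB·BCB·B·BCB
    A ↦ BCB
    C ↦ B
    B ↦ ACB  (constrained at step 1)

A->BCB, B->ACB, C->B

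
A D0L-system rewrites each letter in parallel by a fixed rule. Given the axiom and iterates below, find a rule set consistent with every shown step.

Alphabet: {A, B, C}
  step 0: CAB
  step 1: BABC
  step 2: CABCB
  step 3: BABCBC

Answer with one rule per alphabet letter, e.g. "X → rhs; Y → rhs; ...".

A->AB, B->C, C->B

  step 2 ⇒ step 3: CABCB ⇒ B·AB·C·B·C
    A ↦ AB
    B ↦ C
    C ↦ B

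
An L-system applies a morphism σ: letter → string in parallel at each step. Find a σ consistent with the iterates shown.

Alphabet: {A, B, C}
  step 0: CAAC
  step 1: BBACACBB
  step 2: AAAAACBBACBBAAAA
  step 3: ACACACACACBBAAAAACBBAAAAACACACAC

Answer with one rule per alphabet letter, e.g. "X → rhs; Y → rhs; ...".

  step 2 ⇒ step 3: AAAAACBBACBBAAAA ⇒ AC·AC·AC·AC·AC·BB·AA·AA·AC·BB·AA·AA·AC·AC·AC·AC
    A ↦ AC
    B ↦ AA
    C ↦ BB

A->AC, B->AA, C->BB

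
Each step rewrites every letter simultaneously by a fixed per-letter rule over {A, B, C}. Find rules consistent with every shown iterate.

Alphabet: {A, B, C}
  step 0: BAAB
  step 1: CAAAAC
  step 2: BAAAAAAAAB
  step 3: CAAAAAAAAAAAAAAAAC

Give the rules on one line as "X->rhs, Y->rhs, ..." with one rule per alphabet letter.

  step 2 ⇒ step 3: BAAAAAAAAB ⇒ C·AA·AA·AA·AA·AA·AA·AA·AA·C
    A ↦ AA
    B ↦ C
  step 1 ⇒ step 2: CAAAAC ⇒ B·AA·AA·AA·AA·B
    C ↦ B

A->AA, B->C, C->B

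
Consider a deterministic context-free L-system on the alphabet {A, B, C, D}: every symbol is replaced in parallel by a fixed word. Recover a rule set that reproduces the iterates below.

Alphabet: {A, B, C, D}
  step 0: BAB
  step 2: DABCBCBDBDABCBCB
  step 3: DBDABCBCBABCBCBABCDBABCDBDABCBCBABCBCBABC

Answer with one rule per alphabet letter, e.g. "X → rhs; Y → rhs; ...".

  step 2 ⇒ step 3: DABCBCBDBDABCBCB ⇒ DB·D·ABC·BCB·ABC·BCB·ABC·DB·ABC·DB·D·ABC·BCB·ABC·BCB·ABC
    A ↦ D
    B ↦ ABC
    C ↦ BCB
    D ↦ DB

A->D, B->ABC, C->BCB, D->DB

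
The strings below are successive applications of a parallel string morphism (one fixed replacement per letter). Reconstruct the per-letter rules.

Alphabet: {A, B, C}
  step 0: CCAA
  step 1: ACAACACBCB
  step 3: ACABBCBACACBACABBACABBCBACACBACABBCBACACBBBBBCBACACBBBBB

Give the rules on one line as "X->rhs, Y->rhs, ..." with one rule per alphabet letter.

A->CB, B->BB, C->ACA

  step 0 ⇒ step 1: CCAA ⇒ ACA·ACA·CB·CB
    A ↦ CB
    C ↦ ACA
    B ↦ BB  (constrained at step 1)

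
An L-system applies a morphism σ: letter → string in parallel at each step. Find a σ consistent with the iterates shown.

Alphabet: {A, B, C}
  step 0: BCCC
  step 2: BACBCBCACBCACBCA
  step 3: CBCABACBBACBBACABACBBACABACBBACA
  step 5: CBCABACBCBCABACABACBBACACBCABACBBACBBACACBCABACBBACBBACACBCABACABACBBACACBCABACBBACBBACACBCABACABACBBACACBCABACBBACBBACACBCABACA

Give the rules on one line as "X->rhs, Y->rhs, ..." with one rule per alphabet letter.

A->CA, B->CB, C->BA

  step 2 ⇒ step 3: BACBCBCACBCACBCA ⇒ CB·CA·BA·CB·BA·CB·BA·CA·BA·CB·BA·CA·BA·CB·BA·CA
    A ↦ CA
    B ↦ CB
    C ↦ BA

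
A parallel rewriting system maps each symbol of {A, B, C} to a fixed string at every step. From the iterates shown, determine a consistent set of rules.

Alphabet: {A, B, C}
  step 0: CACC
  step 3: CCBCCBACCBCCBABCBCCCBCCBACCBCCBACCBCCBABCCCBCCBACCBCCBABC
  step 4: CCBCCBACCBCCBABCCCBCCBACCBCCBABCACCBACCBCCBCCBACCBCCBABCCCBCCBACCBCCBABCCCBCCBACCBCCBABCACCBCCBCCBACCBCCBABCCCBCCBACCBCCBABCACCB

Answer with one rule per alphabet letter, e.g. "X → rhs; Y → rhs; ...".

A->BC, B->A, C->CCB

  step 3 ⇒ step 4: CCBCCBACCBCCBABCBCCCBCCBACCBCCBACCBCCBABCCCBCCBACCBCCBABC ⇒ CCB·CCB·A·CCB·CCB·A·BC·CCB·CCB·A·CCB·CCB·A·BC·A·CCB·A·CCB·CCB·CCB·A·CCB·CCB·A·BC·CCB·CCB·A·CCB·CCB·A·BC·CCB·CCB·A·CCB·CCB·A·BC·A·CCB·CCB·CCB·A·CCB·CCB·A·BC·CCB·CCB·A·CCB·CCB·A·BC·A·CCB
    A ↦ BC
    B ↦ A
    C ↦ CCB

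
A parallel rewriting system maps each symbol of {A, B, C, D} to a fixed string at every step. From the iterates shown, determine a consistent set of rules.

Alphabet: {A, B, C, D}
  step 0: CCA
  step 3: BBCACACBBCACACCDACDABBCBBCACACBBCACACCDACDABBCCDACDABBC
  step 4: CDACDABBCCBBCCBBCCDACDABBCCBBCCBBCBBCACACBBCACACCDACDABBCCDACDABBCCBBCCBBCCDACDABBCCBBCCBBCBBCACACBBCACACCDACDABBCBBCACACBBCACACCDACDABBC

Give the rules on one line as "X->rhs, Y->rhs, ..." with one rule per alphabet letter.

  step 3 ⇒ step 4: BBCACACBBCACACCDACDABBCBBCACACBBCACACCDACDABBCCDACDABBC ⇒ CDA·CDA·BBC·C·BBC·C·BBC·CDA·CDA·BBC·C·BBC·C·BBC·BBC·ACA·C·BBC·ACA·C·CDA·CDA·BBC·CDA·CDA·BBC·C·BBC·C·BBC·CDA·CDA·BBC·C·BBC·C·BBC·BBC·ACA·C·BBC·ACA·C·CDA·CDA·BBC·BBC·ACA·C·BBC·ACA·C·CDA·CDA·BBC
    A ↦ C
    B ↦ CDA
    C ↦ BBC
    D ↦ ACA

A->C, B->CDA, C->BBC, D->ACA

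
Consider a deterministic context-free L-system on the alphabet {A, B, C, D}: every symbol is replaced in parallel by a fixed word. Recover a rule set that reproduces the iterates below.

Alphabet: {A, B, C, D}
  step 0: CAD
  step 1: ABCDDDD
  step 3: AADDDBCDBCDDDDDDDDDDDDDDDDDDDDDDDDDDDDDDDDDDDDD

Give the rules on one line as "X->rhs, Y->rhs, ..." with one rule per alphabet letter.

A->BCD, B->A, C->A, D->DDD

  step 0 ⇒ step 1: CAD ⇒ A·BCD·DDD
    A ↦ BCD
    C ↦ A
    D ↦ DDD
    B ↦ A  (constrained at step 1)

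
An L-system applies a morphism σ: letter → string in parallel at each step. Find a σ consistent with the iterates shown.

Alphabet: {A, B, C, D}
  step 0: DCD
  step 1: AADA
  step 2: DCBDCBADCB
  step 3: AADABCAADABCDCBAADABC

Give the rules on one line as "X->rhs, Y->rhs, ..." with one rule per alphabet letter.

A->DCB, B->ABC, C->AD, D->A

  step 2 ⇒ step 3: DCBDCBADCB ⇒ A·AD·ABC·A·AD·ABC·DCB·A·AD·ABC
    A ↦ DCB
    B ↦ ABC
    C ↦ AD
    D ↦ A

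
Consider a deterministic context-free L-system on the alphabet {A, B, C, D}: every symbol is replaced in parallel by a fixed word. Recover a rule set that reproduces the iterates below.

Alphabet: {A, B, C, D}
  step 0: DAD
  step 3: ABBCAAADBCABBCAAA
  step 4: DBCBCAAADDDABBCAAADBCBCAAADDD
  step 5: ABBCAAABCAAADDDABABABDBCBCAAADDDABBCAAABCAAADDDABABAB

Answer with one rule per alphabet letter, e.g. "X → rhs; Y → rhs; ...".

  step 4 ⇒ step 5: DBCBCAAADDDABBCAAADBCBCAAADDD ⇒ AB·BC·AAA·BC·AAA·D·D·D·AB·AB·AB·D·BC·BC·AAA·D·D·D·AB·BC·AAA·BC·AAA·D·D·D·AB·AB·AB
    A ↦ D
    B ↦ BC
    C ↦ AAA
    D ↦ AB

A->D, B->BC, C->AAA, D->AB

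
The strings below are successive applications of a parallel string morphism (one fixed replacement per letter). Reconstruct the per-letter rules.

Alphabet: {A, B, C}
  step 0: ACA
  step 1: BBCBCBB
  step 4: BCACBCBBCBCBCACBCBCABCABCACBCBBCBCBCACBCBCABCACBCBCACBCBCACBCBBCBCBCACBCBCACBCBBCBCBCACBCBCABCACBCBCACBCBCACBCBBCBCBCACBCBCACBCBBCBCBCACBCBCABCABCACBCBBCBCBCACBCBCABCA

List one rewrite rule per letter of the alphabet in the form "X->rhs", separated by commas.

A->BB, B->BCA, C->CBC

  step 0 ⇒ step 1: ACA ⇒ BB·CBC·BB
    A ↦ BB
    C ↦ CBC
    B ↦ BCA  (constrained at step 1)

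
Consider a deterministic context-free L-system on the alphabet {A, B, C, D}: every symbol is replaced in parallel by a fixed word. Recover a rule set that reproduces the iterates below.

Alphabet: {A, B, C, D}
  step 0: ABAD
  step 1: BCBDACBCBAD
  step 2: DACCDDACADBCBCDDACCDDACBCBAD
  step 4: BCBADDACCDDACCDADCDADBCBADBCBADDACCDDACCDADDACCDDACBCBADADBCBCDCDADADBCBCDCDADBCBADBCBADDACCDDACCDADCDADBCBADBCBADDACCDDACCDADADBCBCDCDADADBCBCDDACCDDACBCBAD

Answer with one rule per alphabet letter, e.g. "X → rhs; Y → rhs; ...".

  step 1 ⇒ step 2: BCBDACBCBAD ⇒ DAC·CD·DAC·AD·BCB·CD·DAC·CD·DAC·BCB·AD
    A ↦ BCB
    B ↦ DAC
    C ↦ CD
    D ↦ AD

A->BCB, B->DAC, C->CD, D->AD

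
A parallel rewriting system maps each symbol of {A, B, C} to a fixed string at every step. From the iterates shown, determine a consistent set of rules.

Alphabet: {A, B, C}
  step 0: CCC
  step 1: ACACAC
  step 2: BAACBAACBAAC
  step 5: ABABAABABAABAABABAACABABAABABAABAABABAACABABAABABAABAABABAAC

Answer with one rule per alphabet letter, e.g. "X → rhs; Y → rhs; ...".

  step 1 ⇒ step 2: ACACAC ⇒ BA·AC·BA·AC·BA·AC
    A ↦ BA
    C ↦ AC
    B ↦ A  (constrained at step 2)

A->BA, B->A, C->AC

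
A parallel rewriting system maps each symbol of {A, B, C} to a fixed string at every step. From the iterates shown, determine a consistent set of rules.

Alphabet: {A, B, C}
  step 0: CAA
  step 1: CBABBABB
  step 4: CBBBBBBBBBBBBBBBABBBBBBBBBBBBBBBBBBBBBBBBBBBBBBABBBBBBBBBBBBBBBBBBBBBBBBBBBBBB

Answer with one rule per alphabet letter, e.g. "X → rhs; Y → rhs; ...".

A->ABB, B->BB, C->CB

  step 0 ⇒ step 1: CAA ⇒ CB·ABB·ABB
    A ↦ ABB
    C ↦ CB
    B ↦ BB  (constrained at step 1)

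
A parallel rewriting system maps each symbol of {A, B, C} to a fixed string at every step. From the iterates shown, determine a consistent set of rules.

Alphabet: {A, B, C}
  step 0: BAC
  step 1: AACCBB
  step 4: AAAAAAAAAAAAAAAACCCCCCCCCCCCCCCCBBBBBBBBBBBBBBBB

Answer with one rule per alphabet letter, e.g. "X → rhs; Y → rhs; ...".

  step 0 ⇒ step 1: BAC ⇒ AA·CC·BB
    A ↦ CC
    B ↦ AA
    C ↦ BB

A->CC, B->AA, C->BB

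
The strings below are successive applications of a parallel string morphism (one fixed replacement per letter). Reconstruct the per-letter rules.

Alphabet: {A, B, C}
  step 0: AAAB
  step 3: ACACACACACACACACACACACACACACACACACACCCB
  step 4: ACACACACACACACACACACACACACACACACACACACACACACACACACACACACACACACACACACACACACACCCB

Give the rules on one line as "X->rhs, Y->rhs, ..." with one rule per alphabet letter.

A->AC, B->CCB, C->AC

  step 3 ⇒ step 4: ACACACACACACACACACACACACACACACACACACCCB ⇒ AC·AC·AC·AC·AC·AC·AC·AC·AC·AC·AC·AC·AC·AC·AC·AC·AC·AC·AC·AC·AC·AC·AC·AC·AC·AC·AC·AC·AC·AC·AC·AC·AC·AC·AC·AC·AC·AC·CCB
    A ↦ AC
    B ↦ CCB
    C ↦ AC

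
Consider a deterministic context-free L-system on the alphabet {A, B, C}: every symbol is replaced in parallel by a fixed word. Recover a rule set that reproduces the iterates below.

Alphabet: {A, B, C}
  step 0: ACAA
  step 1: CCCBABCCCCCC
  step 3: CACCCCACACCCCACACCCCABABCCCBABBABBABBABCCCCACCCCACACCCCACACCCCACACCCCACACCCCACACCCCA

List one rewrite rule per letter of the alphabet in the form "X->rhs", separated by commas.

A->CCC, B->CA, C->BAB

  step 0 ⇒ step 1: ACAA ⇒ CCC·BAB·CCC·CCC
    A ↦ CCC
    C ↦ BAB
    B ↦ CA  (constrained at step 1)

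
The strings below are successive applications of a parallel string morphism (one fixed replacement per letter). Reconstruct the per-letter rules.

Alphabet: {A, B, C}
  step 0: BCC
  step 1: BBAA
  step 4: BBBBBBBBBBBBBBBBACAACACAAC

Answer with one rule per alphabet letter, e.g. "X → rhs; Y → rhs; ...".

  step 0 ⇒ step 1: BCC ⇒ BB·A·A
    B ↦ BB
    C ↦ A
    A ↦ AC  (constrained at step 1)

A->AC, B->BB, C->A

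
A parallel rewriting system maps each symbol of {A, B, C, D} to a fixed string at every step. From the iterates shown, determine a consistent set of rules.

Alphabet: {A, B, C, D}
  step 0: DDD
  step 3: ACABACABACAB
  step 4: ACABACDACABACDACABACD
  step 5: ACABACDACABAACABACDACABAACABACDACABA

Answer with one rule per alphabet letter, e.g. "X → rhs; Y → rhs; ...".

A->AC, B->D, C->AB, D->A

  step 4 ⇒ step 5: ACABACDACABACDACABACD ⇒ AC·AB·AC·D·AC·AB·A·AC·AB·AC·D·AC·AB·A·AC·AB·AC·D·AC·AB·A
    A ↦ AC
    B ↦ D
    C ↦ AB
    D ↦ A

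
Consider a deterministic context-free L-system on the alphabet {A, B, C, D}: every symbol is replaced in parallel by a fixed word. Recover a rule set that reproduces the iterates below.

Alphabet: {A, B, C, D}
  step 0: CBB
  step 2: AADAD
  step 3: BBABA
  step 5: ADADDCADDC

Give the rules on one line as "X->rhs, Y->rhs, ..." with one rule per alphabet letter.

  step 2 ⇒ step 3: AADAD ⇒ B·B·A·B·A
    A ↦ B
    D ↦ A
    B ↦ DC  (constrained at step 0)
    C ↦ D  (constrained at step 0)

A->B, B->DC, C->D, D->A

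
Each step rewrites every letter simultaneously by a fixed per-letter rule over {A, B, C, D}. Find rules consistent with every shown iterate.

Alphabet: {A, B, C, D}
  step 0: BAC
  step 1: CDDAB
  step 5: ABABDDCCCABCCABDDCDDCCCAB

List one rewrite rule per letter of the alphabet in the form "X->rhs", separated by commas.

  step 0 ⇒ step 1: BAC ⇒ C·DD·AB
    A ↦ DD
    B ↦ C
    C ↦ AB
    D ↦ C  (constrained at step 1)

A->DD, B->C, C->AB, D->C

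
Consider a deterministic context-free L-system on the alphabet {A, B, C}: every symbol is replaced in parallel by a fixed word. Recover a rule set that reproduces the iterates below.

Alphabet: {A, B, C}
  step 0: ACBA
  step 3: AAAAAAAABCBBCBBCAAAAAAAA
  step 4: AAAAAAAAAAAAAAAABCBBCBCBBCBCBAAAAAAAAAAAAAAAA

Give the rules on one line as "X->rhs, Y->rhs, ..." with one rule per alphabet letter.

A->AA, B->BC, C->B

  step 3 ⇒ step 4: AAAAAAAABCBBCBBCAAAAAAAA ⇒ AA·AA·AA·AA·AA·AA·AA·AA·BC·B·BC·BC·B·BC·BC·B·AA·AA·AA·AA·AA·AA·AA·AA
    A ↦ AA
    B ↦ BC
    C ↦ B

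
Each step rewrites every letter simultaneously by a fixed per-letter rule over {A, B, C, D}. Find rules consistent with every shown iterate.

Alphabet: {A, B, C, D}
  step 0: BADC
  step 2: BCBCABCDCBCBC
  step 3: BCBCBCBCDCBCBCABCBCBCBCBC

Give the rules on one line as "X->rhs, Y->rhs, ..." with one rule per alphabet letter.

  step 2 ⇒ step 3: BCBCABCDCBCBC ⇒ BC·BC·BC·BC·DC·BC·BC·A·BC·BC·BC·BC·BC
    A ↦ DC
    B ↦ BC
    C ↦ BC
    D ↦ A

A->DC, B->BC, C->BC, D->A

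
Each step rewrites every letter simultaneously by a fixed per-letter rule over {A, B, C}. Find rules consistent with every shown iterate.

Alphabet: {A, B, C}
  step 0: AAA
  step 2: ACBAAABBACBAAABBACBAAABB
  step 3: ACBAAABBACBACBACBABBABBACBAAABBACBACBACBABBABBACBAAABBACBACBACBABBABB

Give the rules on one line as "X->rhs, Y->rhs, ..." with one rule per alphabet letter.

A->ACB, B->ABB, C->AA

  step 2 ⇒ step 3: ACBAAABBACBAAABBACBAAABB ⇒ ACB·AA·ABB·ACB·ACB·ACB·ABB·ABB·ACB·AA·ABB·ACB·ACB·ACB·ABB·ABB·ACB·AA·ABB·ACB·ACB·ACB·ABB·ABB
    A ↦ ACB
    B ↦ ABB
    C ↦ AA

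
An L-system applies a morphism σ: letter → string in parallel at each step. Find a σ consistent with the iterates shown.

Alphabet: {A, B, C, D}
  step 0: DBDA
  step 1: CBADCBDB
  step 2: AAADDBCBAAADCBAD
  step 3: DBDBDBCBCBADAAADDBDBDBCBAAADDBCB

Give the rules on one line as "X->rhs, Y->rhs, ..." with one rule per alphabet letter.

  step 2 ⇒ step 3: AAADDBCBAAADCBAD ⇒ DB·DB·DB·CB·CB·AD·AA·AD·DB·DB·DB·CB·AA·AD·DB·CB
    A ↦ DB
    B ↦ AD
    C ↦ AA
    D ↦ CB

A->DB, B->AD, C->AA, D->CB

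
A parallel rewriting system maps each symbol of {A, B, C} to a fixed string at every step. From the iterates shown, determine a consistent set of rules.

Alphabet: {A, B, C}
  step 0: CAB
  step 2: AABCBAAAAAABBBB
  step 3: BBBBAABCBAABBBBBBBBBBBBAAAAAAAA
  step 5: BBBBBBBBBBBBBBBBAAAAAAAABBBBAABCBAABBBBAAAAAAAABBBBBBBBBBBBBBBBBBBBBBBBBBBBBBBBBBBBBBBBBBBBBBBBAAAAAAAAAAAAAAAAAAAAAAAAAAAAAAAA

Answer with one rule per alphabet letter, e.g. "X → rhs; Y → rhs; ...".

A->BB, B->AA, C->BCB

  step 2 ⇒ step 3: AABCBAAAAAABBBB ⇒ BB·BB·AA·BCB·AA·BB·BB·BB·BB·BB·BB·AA·AA·AA·AA
    A ↦ BB
    B ↦ AA
    C ↦ BCB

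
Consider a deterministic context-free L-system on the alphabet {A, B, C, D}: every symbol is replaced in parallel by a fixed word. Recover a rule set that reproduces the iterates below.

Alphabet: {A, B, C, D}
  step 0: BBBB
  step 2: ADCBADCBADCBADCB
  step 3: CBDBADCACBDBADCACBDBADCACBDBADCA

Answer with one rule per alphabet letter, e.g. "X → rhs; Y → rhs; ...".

  step 2 ⇒ step 3: ADCBADCBADCBADCB ⇒ CB·DB·AD·CA·CB·DB·AD·CA·CB·DB·AD·CA·CB·DB·AD·CA
    A ↦ CB
    B ↦ CA
    C ↦ AD
    D ↦ DB

A->CB, B->CA, C->AD, D->DB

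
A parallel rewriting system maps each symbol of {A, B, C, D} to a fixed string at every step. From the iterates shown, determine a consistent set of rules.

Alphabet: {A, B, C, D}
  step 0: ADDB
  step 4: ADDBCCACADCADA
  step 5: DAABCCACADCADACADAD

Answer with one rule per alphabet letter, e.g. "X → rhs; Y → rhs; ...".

  step 4 ⇒ step 5: ADDBCCACADCADA ⇒ D·A·A·BC·CA·CA·D·CA·D·A·CA·D·A·D
    A ↦ D
    B ↦ BC
    C ↦ CA
    D ↦ A

A->D, B->BC, C->CA, D->A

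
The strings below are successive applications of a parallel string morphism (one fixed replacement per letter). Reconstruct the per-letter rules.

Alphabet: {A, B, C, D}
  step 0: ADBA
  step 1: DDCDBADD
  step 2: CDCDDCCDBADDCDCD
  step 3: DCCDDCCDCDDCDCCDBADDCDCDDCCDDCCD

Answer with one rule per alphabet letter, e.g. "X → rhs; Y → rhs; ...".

  step 2 ⇒ step 3: CDCDDCCDBADDCDCD ⇒ DC·CD·DC·CD·CD·DC·DC·CD·BA·DD·CD·CD·DC·CD·DC·CD
    A ↦ DD
    B ↦ BA
    C ↦ DC
    D ↦ CD

A->DD, B->BA, C->DC, D->CD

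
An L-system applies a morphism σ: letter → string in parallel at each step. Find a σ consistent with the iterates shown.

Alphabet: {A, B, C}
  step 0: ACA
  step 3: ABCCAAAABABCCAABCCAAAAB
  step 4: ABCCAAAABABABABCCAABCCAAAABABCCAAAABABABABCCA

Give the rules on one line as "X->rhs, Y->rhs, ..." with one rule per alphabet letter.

  step 3 ⇒ step 4: ABCCAAAABABCCAABCCAAAAB ⇒ AB·CCA·A·A·AB·AB·AB·AB·CCA·AB·CCA·A·A·AB·AB·CCA·A·A·AB·AB·AB·AB·CCA
    A ↦ AB
    B ↦ CCA
    C ↦ A

A->AB, B->CCA, C->A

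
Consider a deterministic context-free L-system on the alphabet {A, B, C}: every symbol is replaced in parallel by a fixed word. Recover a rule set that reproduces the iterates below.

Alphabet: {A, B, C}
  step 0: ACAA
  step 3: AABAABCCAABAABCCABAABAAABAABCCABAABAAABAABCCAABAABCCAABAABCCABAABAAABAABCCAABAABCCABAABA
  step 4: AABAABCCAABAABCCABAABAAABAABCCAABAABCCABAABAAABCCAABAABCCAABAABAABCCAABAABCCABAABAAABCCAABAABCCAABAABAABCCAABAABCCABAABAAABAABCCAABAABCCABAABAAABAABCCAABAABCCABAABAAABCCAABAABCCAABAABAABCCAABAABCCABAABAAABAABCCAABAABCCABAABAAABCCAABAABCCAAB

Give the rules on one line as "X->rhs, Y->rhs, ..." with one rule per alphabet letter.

A->AAB, B->CC, C->ABA

  step 3 ⇒ step 4: AABAABCCAABAABCCABAABAAABAABCCABAABAAABAABCCAABAABCCAABAABCCABAABAAABAABCCAABAABCCABAABA ⇒ AAB·AAB·CC·AAB·AAB·CC·ABA·ABA·AAB·AAB·CC·AAB·AAB·CC·ABA·ABA·AAB·CC·AAB·AAB·CC·AAB·AAB·AAB·CC·AAB·AAB·CC·ABA·ABA·AAB·CC·AAB·AAB·CC·AAB·AAB·AAB·CC·AAB·AAB·CC·ABA·ABA·AAB·AAB·CC·AAB·AAB·CC·ABA·ABA·AAB·AAB·CC·AAB·AAB·CC·ABA·ABA·AAB·CC·AAB·AAB·CC·AAB·AAB·AAB·CC·AAB·AAB·CC·ABA·ABA·AAB·AAB·CC·AAB·AAB·CC·ABA·ABA·AAB·CC·AAB·AAB·CC·AAB
    A ↦ AAB
    B ↦ CC
    C ↦ ABA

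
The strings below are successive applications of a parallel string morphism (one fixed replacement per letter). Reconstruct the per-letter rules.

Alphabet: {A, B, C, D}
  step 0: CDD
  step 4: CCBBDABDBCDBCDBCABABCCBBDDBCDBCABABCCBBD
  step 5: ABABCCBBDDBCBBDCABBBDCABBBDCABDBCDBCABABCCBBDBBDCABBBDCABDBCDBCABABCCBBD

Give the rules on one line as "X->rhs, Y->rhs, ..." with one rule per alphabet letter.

A->DB, B->C, C->AB, D->BBD

  step 4 ⇒ step 5: CCBBDABDBCDBCDBCABABCCBBDDBCDBCABABCCBBD ⇒ AB·AB·C·C·BBD·DB·C·BBD·C·AB·BBD·C·AB·BBD·C·AB·DB·C·DB·C·AB·AB·C·C·BBD·BBD·C·AB·BBD·C·AB·DB·C·DB·C·AB·AB·C·C·BBD
    A ↦ DB
    B ↦ C
    C ↦ AB
    D ↦ BBD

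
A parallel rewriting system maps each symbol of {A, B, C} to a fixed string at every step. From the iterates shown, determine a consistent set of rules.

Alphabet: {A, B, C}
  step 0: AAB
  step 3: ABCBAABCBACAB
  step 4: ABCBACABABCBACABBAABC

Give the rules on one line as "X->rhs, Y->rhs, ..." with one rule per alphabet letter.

  step 3 ⇒ step 4: ABCBAABCBACAB ⇒ AB·C·BA·C·AB·AB·C·BA·C·AB·BA·AB·C
    A ↦ AB
    B ↦ C
    C ↦ BA

A->AB, B->C, C->BA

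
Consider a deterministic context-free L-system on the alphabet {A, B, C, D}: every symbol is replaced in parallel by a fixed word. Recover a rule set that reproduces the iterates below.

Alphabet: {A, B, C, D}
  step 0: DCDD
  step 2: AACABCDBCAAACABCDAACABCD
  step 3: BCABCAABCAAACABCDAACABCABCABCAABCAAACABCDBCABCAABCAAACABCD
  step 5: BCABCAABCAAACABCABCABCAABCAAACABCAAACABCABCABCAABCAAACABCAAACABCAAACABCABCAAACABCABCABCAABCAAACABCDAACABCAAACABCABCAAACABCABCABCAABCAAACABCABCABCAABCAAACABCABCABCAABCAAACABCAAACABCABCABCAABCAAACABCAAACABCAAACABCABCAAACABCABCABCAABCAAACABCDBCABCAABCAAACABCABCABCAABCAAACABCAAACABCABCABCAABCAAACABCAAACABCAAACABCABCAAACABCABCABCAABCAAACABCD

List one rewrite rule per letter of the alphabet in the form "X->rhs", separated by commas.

  step 2 ⇒ step 3: AACABCDBCAAACABCDAACABCD ⇒ BCA·BCA·A·BCA·AAC·A·BCD·AAC·A·BCA·BCA·BCA·A·BCA·AAC·A·BCD·BCA·BCA·A·BCA·AAC·A·BCD
    A ↦ BCA
    B ↦ AAC
    C ↦ A
    D ↦ BCD

A->BCA, B->AAC, C->A, D->BCD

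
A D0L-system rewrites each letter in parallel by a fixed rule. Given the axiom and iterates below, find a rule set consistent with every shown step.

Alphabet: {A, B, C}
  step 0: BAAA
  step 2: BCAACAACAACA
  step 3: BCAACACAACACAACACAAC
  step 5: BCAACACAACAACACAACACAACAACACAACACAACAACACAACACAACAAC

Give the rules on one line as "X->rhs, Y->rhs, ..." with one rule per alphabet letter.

A->AC, B->BC, C->A

  step 2 ⇒ step 3: BCAACAACAACA ⇒ BC·A·AC·AC·A·AC·AC·A·AC·AC·A·AC
    A ↦ AC
    B ↦ BC
    C ↦ A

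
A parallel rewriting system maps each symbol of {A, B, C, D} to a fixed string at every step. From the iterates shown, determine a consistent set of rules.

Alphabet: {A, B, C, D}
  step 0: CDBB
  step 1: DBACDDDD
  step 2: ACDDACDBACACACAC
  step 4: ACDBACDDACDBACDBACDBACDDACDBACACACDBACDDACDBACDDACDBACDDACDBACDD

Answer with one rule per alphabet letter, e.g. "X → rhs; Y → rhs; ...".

A->AC, B->DD, C->DB, D->AC

  step 1 ⇒ step 2: DBACDDDD ⇒ AC·DD·AC·DB·AC·AC·AC·AC
    A ↦ AC
    B ↦ DD
    C ↦ DB
    D ↦ AC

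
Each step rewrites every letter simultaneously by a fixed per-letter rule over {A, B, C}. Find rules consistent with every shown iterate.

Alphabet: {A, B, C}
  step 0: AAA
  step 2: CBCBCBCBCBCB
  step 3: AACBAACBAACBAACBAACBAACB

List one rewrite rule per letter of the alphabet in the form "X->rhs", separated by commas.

  step 2 ⇒ step 3: CBCBCBCBCBCB ⇒ AA·CB·AA·CB·AA·CB·AA·CB·AA·CB·AA·CB
    B ↦ CB
    C ↦ AA
    A ↦ BB  (constrained at step 0)

A->BB, B->CB, C->AA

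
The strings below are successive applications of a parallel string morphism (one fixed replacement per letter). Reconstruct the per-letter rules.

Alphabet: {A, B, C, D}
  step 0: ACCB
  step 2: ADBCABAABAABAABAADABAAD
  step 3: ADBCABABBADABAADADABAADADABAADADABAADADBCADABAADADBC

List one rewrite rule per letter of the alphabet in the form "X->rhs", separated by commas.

A->AD, B->ABA, C->BB, D->BC

  step 2 ⇒ step 3: ADBCABAABAABAABAADABAAD ⇒ AD·BC·ABA·BB·AD·ABA·AD·AD·ABA·AD·AD·ABA·AD·AD·ABA·AD·AD·BC·AD·ABA·AD·AD·BC
    A ↦ AD
    B ↦ ABA
    C ↦ BB
    D ↦ BC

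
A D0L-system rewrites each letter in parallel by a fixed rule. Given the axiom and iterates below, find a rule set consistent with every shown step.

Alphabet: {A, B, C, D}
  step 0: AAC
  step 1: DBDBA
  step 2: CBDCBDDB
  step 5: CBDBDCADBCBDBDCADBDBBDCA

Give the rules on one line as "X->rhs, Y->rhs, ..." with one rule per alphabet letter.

A->DB, B->BD, C->A, D->C

  step 1 ⇒ step 2: DBDBA ⇒ C·BD·C·BD·DB
    A ↦ DB
    B ↦ BD
    D ↦ C
  step 0 ⇒ step 1: AAC ⇒ DB·DB·A
    C ↦ A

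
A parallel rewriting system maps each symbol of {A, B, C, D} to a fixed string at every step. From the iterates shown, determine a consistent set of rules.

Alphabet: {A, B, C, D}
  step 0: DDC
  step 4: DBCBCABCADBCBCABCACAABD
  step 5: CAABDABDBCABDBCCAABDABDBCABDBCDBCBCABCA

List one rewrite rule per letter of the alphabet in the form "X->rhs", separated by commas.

A->BC, B->AB, C->D, D->CA

  step 4 ⇒ step 5: DBCBCABCADBCBCABCACAABD ⇒ CA·AB·D·AB·D·BC·AB·D·BC·CA·AB·D·AB·D·BC·AB·D·BC·D·BC·BC·AB·CA
    A ↦ BC
    B ↦ AB
    C ↦ D
    D ↦ CA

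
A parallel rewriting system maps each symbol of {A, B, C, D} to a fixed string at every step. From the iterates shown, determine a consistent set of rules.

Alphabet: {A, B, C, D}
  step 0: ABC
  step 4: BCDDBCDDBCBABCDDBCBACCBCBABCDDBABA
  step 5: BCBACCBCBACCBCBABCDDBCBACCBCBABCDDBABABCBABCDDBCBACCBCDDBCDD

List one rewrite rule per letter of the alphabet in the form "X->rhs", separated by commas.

A->DD, B->BC, C->BA, D->C

  step 4 ⇒ step 5: BCDDBCDDBCBABCDDBCBACCBCBABCDDBABA ⇒ BC·BA·C·C·BC·BA·C·C·BC·BA·BC·DD·BC·BA·C·C·BC·BA·BC·DD·BA·BA·BC·BA·BC·DD·BC·BA·C·C·BC·DD·BC·DD
    A ↦ DD
    B ↦ BC
    C ↦ BA
    D ↦ C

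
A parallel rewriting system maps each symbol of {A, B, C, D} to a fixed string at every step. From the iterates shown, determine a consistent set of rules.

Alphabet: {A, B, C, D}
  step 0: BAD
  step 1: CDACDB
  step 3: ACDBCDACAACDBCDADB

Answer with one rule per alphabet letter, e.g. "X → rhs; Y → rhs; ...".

  step 0 ⇒ step 1: BAD ⇒ CD·AC·DB
    A ↦ AC
    B ↦ CD
    D ↦ DB
    C ↦ A  (constrained at step 1)

A->AC, B->CD, C->A, D->DB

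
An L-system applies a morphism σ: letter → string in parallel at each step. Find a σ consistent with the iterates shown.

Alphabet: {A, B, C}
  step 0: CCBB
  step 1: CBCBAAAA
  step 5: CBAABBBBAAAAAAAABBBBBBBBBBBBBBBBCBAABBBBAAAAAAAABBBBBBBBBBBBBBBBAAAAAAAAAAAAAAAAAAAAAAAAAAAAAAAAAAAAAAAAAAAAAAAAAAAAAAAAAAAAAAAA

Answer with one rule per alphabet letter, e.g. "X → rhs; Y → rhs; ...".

  step 0 ⇒ step 1: CCBB ⇒ CB·CB·AA·AA
    B ↦ AA
    C ↦ CB
    A ↦ BB  (constrained at step 1)

A->BB, B->AA, C->CB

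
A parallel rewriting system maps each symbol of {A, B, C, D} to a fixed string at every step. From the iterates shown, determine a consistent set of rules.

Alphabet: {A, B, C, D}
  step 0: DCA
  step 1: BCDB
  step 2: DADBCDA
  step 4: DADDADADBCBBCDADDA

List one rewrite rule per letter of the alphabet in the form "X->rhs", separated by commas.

  step 1 ⇒ step 2: BCDB ⇒ DA·D·BC·DA
    B ↦ DA
    C ↦ D
    D ↦ BC
  step 0 ⇒ step 1: DCA ⇒ BC·D·B
    A ↦ B

A->B, B->DA, C->D, D->BC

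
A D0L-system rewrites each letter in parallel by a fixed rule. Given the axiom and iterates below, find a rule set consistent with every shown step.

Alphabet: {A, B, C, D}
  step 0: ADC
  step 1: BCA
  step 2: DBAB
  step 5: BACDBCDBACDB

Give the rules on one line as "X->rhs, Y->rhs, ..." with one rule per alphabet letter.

  step 1 ⇒ step 2: BCA ⇒ DB·A·B
    A ↦ B
    B ↦ DB
    C ↦ A
  step 0 ⇒ step 1: ADC ⇒ B·C·A
    D ↦ C

A->B, B->DB, C->A, D->C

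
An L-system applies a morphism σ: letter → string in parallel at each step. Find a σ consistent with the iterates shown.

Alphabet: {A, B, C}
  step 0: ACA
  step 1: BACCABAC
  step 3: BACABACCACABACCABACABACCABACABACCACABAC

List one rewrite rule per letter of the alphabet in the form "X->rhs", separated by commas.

A->BAC, B->A, C->CA

  step 0 ⇒ step 1: ACA ⇒ BAC·CA·BAC
    A ↦ BAC
    C ↦ CA
    B ↦ A  (constrained at step 1)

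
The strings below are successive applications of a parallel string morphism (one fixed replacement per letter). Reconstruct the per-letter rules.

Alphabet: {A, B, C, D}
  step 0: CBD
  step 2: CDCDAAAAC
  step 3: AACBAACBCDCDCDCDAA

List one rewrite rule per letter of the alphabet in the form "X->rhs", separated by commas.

A->CD, B->C, C->AA, D->CB

  step 2 ⇒ step 3: CDCDAAAAC ⇒ AA·CB·AA·CB·CD·CD·CD·CD·AA
    A ↦ CD
    C ↦ AA
    D ↦ CB
    B ↦ C  (constrained at step 0)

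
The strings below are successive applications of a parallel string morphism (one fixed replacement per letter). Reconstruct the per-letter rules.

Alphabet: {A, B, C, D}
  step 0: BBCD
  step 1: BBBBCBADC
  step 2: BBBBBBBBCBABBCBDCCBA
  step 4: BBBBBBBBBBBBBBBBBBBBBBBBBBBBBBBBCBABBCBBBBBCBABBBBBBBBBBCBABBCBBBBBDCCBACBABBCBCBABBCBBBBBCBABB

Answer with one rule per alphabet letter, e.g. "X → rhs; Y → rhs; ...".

  step 1 ⇒ step 2: BBBBCBADC ⇒ BB·BB·BB·BB·CBA·BB·CB·DC·CBA
    A ↦ CB
    B ↦ BB
    C ↦ CBA
    D ↦ DC

A->CB, B->BB, C->CBA, D->DC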